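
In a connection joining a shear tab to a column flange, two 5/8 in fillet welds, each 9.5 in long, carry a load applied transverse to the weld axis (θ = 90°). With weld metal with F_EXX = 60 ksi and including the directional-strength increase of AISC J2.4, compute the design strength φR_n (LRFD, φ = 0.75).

φR_n ≈ 340 kips

t_e = 0.707 × 0.625 = 0.4419 in; A_we = 0.4419 × 19 = 8.396 in².
Directional factor: 1.0 + 0.5 sin^1.5(90°) = 1.5.
F_nw = 0.6 × 60 × 1.5 = 54 ksi.
φR_n = 0.75 × 54 × 8.396 = 340 kips.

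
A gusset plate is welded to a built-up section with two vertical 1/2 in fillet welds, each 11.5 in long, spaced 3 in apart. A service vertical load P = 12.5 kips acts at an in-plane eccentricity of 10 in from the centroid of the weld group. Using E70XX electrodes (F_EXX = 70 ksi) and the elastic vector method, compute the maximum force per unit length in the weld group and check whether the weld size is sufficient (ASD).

f_max ≈ 2.62 kip/in; adequate

Total weld length L_w = 23 in. Treat welds as unit-width lines.
Polar moment about centroid: J = 2[d³/12 + d(b/2)²] = 2[11.5³/12 + 11.5×1.5²] = 305.2 in³.
Direct shear f_v = P/L_w = 12.5 / 23 = 0.5435 kip/in (vertical).
Torsion M = P·e = 12.5 × 10 = 125 kip·in.
Critical point at (x, y) = (1.5, 5.75) from centroid. f_tx = M·y/J = 2.355 kip/in; f_ty = M·x/J = 0.6143 kip/in.
Resultant f_max = √[f_tx² + (f_v + f_ty)²] = √[2.355² + (0.5435 + 0.6143)²] = 2.624 kip/in.
Capacity per unit length: r_n/Ω = (1/2.0) × 0.6 × 70 × (0.707 × 0.5) = 7.423 kip/in.
2.624 ≤ 7.423 → adequate.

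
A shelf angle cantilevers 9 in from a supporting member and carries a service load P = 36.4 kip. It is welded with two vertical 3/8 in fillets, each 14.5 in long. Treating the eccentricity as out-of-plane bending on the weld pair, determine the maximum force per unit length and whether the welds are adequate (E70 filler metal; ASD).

E70XX → F_EXX = 70 ksi.
L_w = 2 × 14.5 = 29 in; section modulus (unit throat) S = 2 × L²/6 = 70.08 in².
Direct shear f_v = P/L_w = 36.4/29 = 1.255 kip/in.
Moment M = P × e = 36.4 × 9 = 327.6 kip·in; bending f_b = M/S = 4.674 kip/in.
f_max = √(f_v² + f_b²) = √(1.255² + 4.674²) = 4.84 kip/in.
r_n/Ω = (1/2.0) × 0.6 × 70 × (0.707 × 0.375) = 5.568 kip/in → adequate.

f_max ≈ 4.84 kip/in; adequate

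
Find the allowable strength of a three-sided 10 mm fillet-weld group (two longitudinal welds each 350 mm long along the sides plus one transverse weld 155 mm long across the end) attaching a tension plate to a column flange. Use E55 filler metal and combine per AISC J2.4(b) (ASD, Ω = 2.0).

R_n/Ω ≈ 997 kN

E55XX → F_EXX = 550 MPa.
t_e = 0.707 × 10 = 7.07 mm.
R_nwl = 0.6 × 550 × 7.07 × 700 × 10⁻³ = 1633 kN (longitudinal, 2 welds).
R_nwt = 0.6 × 550 × 7.07 × 155 × 10⁻³ = 361.6 kN (transverse, base value).
(i) R_nwl + R_nwt = 1995 kN; (ii) 0.85 R_nwl + 1.5 R_nwt = 1931 kN.
R_n = max = 1995 kN [governs: (i)]; R_n/Ω = 997.4 kN.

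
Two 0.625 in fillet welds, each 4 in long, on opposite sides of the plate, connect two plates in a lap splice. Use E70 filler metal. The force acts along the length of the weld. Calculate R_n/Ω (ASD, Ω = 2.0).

E70XX → F_EXX = 70 ksi.
Effective throat t_e = 0.707 × 0.625 = 0.4419 in.
Total length L = 8 in; A_we = 0.4419 × 8 = 3.535 in².
F_nw = 0.6 F_EXX = 0.6 × 70 = 42 ksi.
R_n = 42 × 3.535 = 148.5 kips; R_n/Ω = 148.5/2.0 = 74.23 kips.

R_n/Ω ≈ 74.2 kips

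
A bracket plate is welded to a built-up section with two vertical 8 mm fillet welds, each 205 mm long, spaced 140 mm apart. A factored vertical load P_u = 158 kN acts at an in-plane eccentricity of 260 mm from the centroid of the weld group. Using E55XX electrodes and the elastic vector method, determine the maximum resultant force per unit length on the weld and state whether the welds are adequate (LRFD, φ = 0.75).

E55XX → F_EXX = 550 MPa.
Total weld length L_w = 410 mm. Treat welds as unit-width lines.
Polar moment about centroid: J = 2[d³/12 + d(b/2)²] = 2[205³/12 + 205×70²] = 3445000 mm³.
Direct shear f_v = P/L_w = 158×10³ / 410 = 385.4 N/mm (vertical).
Torsion M = P·e = 158×10³ × 260 = 41080000 N·mm.
Critical point at (x, y) = (70, 102.5) from centroid. f_tx = M·y/J = 1222 N/mm; f_ty = M·x/J = 834.8 N/mm.
Resultant f_max = √[f_tx² + (f_v + f_ty)²] = √[1222² + (385.4 + 834.8)²] = 1727 N/mm.
Capacity per unit length: φr_n = 0.75 × 0.6 × 550 × (0.707 × 8) = 1400 N/mm.
1727 > 1400 → NOT adequate.

f_max ≈ 1730 N/mm; NOT adequate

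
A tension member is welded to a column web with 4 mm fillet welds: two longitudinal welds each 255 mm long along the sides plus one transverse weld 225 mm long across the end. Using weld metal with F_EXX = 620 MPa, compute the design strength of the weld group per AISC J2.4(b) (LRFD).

φR_n ≈ 608 kN

t_e = 0.707 × 4 = 2.828 mm.
R_nwl = 0.6 × 620 × 2.828 × 510 × 10⁻³ = 536.5 kN (longitudinal, 2 welds).
R_nwt = 0.6 × 620 × 2.828 × 225 × 10⁻³ = 236.7 kN (transverse, base value).
(i) R_nwl + R_nwt = 773.2 kN; (ii) 0.85 R_nwl + 1.5 R_nwt = 811.1 kN.
R_n = max = 811.1 kN [governs: (ii)]; φR_n = 608.3 kN.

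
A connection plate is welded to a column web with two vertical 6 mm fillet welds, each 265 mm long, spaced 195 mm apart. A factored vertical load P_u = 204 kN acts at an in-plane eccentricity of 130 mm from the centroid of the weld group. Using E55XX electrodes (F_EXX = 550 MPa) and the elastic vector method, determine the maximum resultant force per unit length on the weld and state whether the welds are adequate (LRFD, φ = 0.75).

Total weld length L_w = 530 mm. Treat welds as unit-width lines.
Polar moment about centroid: J = 2[d³/12 + d(b/2)²] = 2[265³/12 + 265×97.5²] = 8140000 mm³.
Direct shear f_v = P/L_w = 204×10³ / 530 = 384.9 N/mm (vertical).
Torsion M = P·e = 204×10³ × 130 = 26520000 N·mm.
Critical point at (x, y) = (97.5, 132.5) from centroid. f_tx = M·y/J = 431.7 N/mm; f_ty = M·x/J = 317.7 N/mm.
Resultant f_max = √[f_tx² + (f_v + f_ty)²] = √[431.7² + (384.9 + 317.7)²] = 824.6 N/mm.
Capacity per unit length: φr_n = 0.75 × 0.6 × 550 × (0.707 × 6) = 1050 N/mm.
824.6 ≤ 1050 → adequate.

f_max ≈ 825 N/mm; adequate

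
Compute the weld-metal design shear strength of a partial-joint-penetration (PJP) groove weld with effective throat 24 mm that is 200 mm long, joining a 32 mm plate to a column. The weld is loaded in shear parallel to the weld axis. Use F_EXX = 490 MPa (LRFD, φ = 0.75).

φR_n ≈ 1060 kN

Effective throat (given) t_e = 24 mm.
A_we = 24 × 200 = 4800 mm².
F_nw = 0.6 F_EXX = 294 MPa.
φR_n = 0.75 × 294 × 4800 × 10⁻³ = 1058 kN.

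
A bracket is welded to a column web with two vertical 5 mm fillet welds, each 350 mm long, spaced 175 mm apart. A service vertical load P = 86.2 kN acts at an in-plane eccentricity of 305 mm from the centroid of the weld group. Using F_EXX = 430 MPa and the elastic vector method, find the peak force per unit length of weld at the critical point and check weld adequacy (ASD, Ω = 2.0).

Total weld length L_w = 700 mm. Treat welds as unit-width lines.
Polar moment about centroid: J = 2[d³/12 + d(b/2)²] = 2[350³/12 + 350×87.5²] = 12510000 mm³.
Direct shear f_v = P/L_w = 86.2×10³ / 700 = 123.1 N/mm (vertical).
Torsion M = P·e = 86.2×10³ × 305 = 26291000 N·mm.
Critical point at (x, y) = (87.5, 175) from centroid. f_tx = M·y/J = 367.9 N/mm; f_ty = M·x/J = 184 N/mm.
Resultant f_max = √[f_tx² + (f_v + f_ty)²] = √[367.9² + (123.1 + 184)²] = 479.2 N/mm.
Capacity per unit length: r_n/Ω = (1/2.0) × 0.6 × 430 × (0.707 × 5) = 456 N/mm.
479.2 > 456 → NOT adequate.

f_max ≈ 479 N/mm; NOT adequate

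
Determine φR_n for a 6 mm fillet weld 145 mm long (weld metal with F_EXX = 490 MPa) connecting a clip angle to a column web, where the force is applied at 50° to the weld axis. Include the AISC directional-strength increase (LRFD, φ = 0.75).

φR_n ≈ 181 kN

t_e = 0.707 × 6 = 4.242 mm; A_we = 4.242 × 145 = 615.1 mm².
Directional factor: 1.0 + 0.5 sin^1.5(50°) = 1.335.
F_nw = 0.6 × 490 × 1.335 = 392.6 MPa.
φR_n = 0.75 × 392.6 × 615.1 × 10⁻³ = 181.1 kN.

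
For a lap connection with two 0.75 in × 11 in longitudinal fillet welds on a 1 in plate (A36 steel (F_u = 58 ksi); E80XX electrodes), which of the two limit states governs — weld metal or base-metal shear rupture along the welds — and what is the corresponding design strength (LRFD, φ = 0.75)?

φR_n ≈ 420 kip (weld metal governs)

E80XX → F_EXX = 80 ksi.
t_e = 0.707 × 0.75 = 0.5302 in; L = 22 in.
Weld metal: φR_n = 0.75 × 0.6 × 80 × 0.5302 × 22 = 420 kip.
Base metal (shear rupture): φR_n = 0.75 × 0.6 × 58 × 1 × 22 = 574.2 kip.
Governing: weld metal.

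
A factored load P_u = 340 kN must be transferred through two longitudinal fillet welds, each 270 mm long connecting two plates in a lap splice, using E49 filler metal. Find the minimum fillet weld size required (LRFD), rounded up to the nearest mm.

E49XX → F_EXX = 490 MPa.
Total weld length L = 540 mm.
Required throat t_e = P_u / (φ × 0.6 F_EXX × L) = 340 / (0.75 × 0.6 × 490 × 540 × 10⁻³) = 2.855 mm.
Required leg w = t_e / 0.707 = 4.039 mm → use 5 mm.

w = 5 mm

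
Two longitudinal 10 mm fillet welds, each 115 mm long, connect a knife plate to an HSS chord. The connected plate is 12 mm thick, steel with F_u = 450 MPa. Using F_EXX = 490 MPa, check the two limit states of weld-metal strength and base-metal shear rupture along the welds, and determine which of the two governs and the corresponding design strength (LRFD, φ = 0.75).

t_e = 0.707 × 10 = 7.07 mm; L = 230 mm.
Weld metal: φR_n = 0.75 × 0.6 × 490 × 7.07 × 230 × 10⁻³ = 358.6 kN.
Base metal (shear rupture): φR_n = 0.75 × 0.6 × 450 × 12 × 230 × 10⁻³ = 558.9 kN.
Governing: weld metal.

φR_n ≈ 359 kN (weld metal governs)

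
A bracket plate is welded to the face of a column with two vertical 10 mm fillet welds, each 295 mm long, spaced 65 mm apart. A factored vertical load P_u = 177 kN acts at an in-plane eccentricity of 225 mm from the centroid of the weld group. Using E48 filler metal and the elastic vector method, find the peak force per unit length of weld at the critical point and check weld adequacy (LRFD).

f_max ≈ 1320 N/mm; adequate

E48XX → F_EXX = 480 MPa.
Total weld length L_w = 590 mm. Treat welds as unit-width lines.
Polar moment about centroid: J = 2[d³/12 + d(b/2)²] = 2[295³/12 + 295×32.5²] = 4902000 mm³.
Direct shear f_v = P/L_w = 177×10³ / 590 = 300 N/mm (vertical).
Torsion M = P·e = 177×10³ × 225 = 39825000 N·mm.
Critical point at (x, y) = (32.5, 147.5) from centroid. f_tx = M·y/J = 1198 N/mm; f_ty = M·x/J = 264 N/mm.
Resultant f_max = √[f_tx² + (f_v + f_ty)²] = √[1198² + (300 + 264)²] = 1324 N/mm.
Capacity per unit length: φr_n = 0.75 × 0.6 × 480 × (0.707 × 10) = 1527 N/mm.
1324 ≤ 1527 → adequate.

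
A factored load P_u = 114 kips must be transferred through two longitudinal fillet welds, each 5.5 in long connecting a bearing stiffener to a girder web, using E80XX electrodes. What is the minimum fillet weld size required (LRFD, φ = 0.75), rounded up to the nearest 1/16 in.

w = 7/16 in

E80XX → F_EXX = 80 ksi.
Total weld length L = 11 in.
Required throat t_e = P_u / (φ × 0.6 F_EXX × L) = 114 / (0.75 × 0.6 × 80 × 11) = 0.2879 in.
Required leg w = t_e / 0.707 = 0.4072 in → use 7/16 in.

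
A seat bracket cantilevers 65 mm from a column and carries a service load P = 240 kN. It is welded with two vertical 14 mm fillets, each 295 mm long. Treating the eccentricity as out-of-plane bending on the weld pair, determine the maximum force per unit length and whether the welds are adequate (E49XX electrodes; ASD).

E49XX → F_EXX = 490 MPa.
L_w = 2 × 295 = 590 mm; section modulus (unit throat) S = 2 × L²/6 = 29010 mm².
Direct shear f_v = P/L_w = 240×10³/590 = 406.8 N/mm.
Moment M = P × e = 240×10³ × 65 = 15600000 N·mm; bending f_b = M/S = 537.8 N/mm.
f_max = √(f_v² + f_b²) = √(406.8² + 537.8²) = 674.3 N/mm.
r_n/Ω = (1/2.0) × 0.6 × 490 × (0.707 × 14) = 1455 N/mm → adequate.

f_max ≈ 674 N/mm; adequate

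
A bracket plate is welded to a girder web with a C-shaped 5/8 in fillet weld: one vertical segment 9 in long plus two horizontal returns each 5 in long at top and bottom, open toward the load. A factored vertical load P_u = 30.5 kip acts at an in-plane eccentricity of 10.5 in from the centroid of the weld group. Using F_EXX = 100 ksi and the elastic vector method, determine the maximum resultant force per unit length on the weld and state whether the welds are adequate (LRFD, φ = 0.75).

Total weld length L_w = 19 in. Treat welds as unit-width lines.
Centroid: x̄ = 2×5×2.5 / 19 = 1.316 in from the vertical weld.
Polar moment about centroid: J = I_x + I_y = [9³/12 + 2×5×4.5²] + [9×1.316² + 2(5³/12 + 5×1.184²)] = 313.7 in³.
Direct shear f_v = P/L_w = 30.5 / 19 = 1.605 kip/in (vertical).
Torsion M = P·e = 30.5 × 10.5 = 320.25 kip·in.
Critical point at (x, y) = (3.684, 4.5) from centroid. f_tx = M·y/J = 4.594 kip/in; f_ty = M·x/J = 3.761 kip/in.
Resultant f_max = √[f_tx² + (f_v + f_ty)²] = √[4.594² + (1.605 + 3.761)²] = 7.064 kip/in.
Capacity per unit length: φr_n = 0.75 × 0.6 × 100 × (0.707 × 0.625) = 19.88 kip/in.
7.064 ≤ 19.88 → adequate.

f_max ≈ 7.06 kip/in; adequate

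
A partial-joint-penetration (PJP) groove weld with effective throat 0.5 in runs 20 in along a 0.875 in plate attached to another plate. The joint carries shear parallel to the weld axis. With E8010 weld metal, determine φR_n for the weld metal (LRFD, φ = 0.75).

φR_n ≈ 360 kip

E80XX → F_EXX = 80 ksi.
Effective throat (given) t_e = 0.5 in.
A_we = 0.5 × 20 = 10 in².
F_nw = 0.6 F_EXX = 48 ksi.
φR_n = 0.75 × 48 × 10 = 360 kip.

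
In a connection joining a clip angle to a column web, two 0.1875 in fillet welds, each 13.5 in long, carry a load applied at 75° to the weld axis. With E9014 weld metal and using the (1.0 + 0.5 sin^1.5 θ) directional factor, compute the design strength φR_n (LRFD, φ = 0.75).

E90XX → F_EXX = 90 ksi.
t_e = 0.707 × 0.1875 = 0.1326 in; A_we = 0.1326 × 27 = 3.579 in².
Directional factor: 1.0 + 0.5 sin^1.5(75°) = 1.475.
F_nw = 0.6 × 90 × 1.475 = 79.63 ksi.
φR_n = 0.75 × 79.63 × 3.579 = 213.8 kips.

φR_n ≈ 214 kips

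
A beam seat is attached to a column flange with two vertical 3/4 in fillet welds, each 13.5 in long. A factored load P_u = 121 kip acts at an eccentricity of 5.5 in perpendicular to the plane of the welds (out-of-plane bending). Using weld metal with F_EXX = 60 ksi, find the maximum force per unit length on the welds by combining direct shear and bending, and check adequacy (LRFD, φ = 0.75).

L_w = 2 × 13.5 = 27 in; section modulus (unit throat) S = 2 × L²/6 = 60.75 in².
Direct shear f_v = P/L_w = 121/27 = 4.481 kip/in.
Moment M = P × e = 121 × 5.5 = 665.5 kip·in; bending f_b = M/S = 10.95 kip/in.
f_max = √(f_v² + f_b²) = √(4.481² + 10.95²) = 11.84 kip/in.
φr_n = 0.75 × 0.6 × 60 × (0.707 × 0.75) = 14.32 kip/in → adequate.

f_max ≈ 11.8 kip/in; adequate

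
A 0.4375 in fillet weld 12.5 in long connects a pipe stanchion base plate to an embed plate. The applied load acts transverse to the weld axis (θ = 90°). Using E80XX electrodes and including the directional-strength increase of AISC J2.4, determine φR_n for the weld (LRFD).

E80XX → F_EXX = 80 ksi.
t_e = 0.707 × 0.4375 = 0.3093 in; A_we = 0.3093 × 12.5 = 3.866 in².
Directional factor: 1.0 + 0.5 sin^1.5(90°) = 1.5.
F_nw = 0.6 × 80 × 1.5 = 72 ksi.
φR_n = 0.75 × 72 × 3.866 = 208.8 kip.

φR_n ≈ 209 kip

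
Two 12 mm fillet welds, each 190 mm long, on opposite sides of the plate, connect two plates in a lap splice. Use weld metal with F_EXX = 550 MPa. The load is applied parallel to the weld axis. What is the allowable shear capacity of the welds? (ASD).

Effective throat t_e = 0.707 × 12 = 8.484 mm.
Total length L = 380 mm; A_we = 8.484 × 380 = 3224 mm².
F_nw = 0.6 F_EXX = 0.6 × 550 = 330 MPa.
R_n = 330 × 3224 × 10⁻³ = 1064 kN; R_n/Ω = 1064/2.0 = 531.9 kN.

R_n/Ω ≈ 532 kN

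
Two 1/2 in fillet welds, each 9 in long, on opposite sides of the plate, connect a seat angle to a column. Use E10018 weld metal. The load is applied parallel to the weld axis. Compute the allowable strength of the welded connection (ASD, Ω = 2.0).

R_n/Ω ≈ 191 kip

E100XX → F_EXX = 100 ksi.
Effective throat t_e = 0.707 × 0.5 = 0.3535 in.
Total length L = 18 in; A_we = 0.3535 × 18 = 6.363 in².
F_nw = 0.6 F_EXX = 0.6 × 100 = 60 ksi.
R_n = 60 × 6.363 = 381.8 kip; R_n/Ω = 381.8/2.0 = 190.9 kip.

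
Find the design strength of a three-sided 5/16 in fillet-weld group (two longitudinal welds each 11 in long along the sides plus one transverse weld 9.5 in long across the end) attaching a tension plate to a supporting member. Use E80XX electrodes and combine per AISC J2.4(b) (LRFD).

φR_n ≈ 262 kip

E80XX → F_EXX = 80 ksi.
t_e = 0.707 × 0.3125 = 0.2209 in.
R_nwl = 0.6 × 80 × 0.2209 × 22 = 233.3 kip (longitudinal, 2 welds).
R_nwt = 0.6 × 80 × 0.2209 × 9.5 = 100.7 kip (transverse, base value).
(i) R_nwl + R_nwt = 334.1 kip; (ii) 0.85 R_nwl + 1.5 R_nwt = 349.4 kip.
R_n = max = 349.4 kip [governs: (ii)]; φR_n = 262.1 kip.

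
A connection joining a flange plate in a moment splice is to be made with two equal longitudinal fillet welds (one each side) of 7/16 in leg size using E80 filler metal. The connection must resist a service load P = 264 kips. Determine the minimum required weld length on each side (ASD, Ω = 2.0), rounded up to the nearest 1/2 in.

L = 18 in on each side

E80XX → F_EXX = 80 ksi.
Throat t_e = 0.707 × 0.4375 = 0.3093 in.
r_n/Ω = (0.6 × 80 × 0.3093) / 2.0 = 7.423 kip/in.
L_req = P / (r_n/Ω) = 264 / 7.423 = 35.56 in total.
Per side: 35.56 / 2 = 17.78 in.
Round up → use L = 18 in on each side.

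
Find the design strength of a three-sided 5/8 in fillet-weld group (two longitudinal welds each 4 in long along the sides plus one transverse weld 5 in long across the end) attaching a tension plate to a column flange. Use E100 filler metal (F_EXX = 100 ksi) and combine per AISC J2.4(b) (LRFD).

t_e = 0.707 × 0.625 = 0.4419 in.
R_nwl = 0.6 × 100 × 0.4419 × 8 = 212.1 kip (longitudinal, 2 welds).
R_nwt = 0.6 × 100 × 0.4419 × 5 = 132.6 kip (transverse, base value).
(i) R_nwl + R_nwt = 344.7 kip; (ii) 0.85 R_nwl + 1.5 R_nwt = 379.1 kip.
R_n = max = 379.1 kip [governs: (ii)]; φR_n = 284.3 kip.

φR_n ≈ 284 kip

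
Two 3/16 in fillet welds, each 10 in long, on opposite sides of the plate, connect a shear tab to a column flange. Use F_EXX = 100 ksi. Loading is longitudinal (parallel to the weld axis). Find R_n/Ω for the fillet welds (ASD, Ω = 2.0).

R_n/Ω ≈ 79.5 kips

Effective throat t_e = 0.707 × 0.1875 = 0.1326 in.
Total length L = 20 in; A_we = 0.1326 × 20 = 2.651 in².
F_nw = 0.6 F_EXX = 0.6 × 100 = 60 ksi.
R_n = 60 × 2.651 = 159.1 kips; R_n/Ω = 159.1/2.0 = 79.54 kips.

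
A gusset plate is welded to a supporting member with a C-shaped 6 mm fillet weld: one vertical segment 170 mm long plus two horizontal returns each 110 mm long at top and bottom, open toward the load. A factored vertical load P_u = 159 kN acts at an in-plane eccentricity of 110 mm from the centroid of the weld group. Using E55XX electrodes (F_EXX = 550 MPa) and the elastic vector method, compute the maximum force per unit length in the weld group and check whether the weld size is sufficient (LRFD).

f_max ≈ 1130 N/mm; NOT adequate

Total weld length L_w = 390 mm. Treat welds as unit-width lines.
Centroid: x̄ = 2×110×55 / 390 = 31.03 mm from the vertical weld.
Polar moment about centroid: J = I_x + I_y = [170³/12 + 2×110×85²] + [170×31.03² + 2(110³/12 + 110×23.97²)] = 2511000 mm³.
Direct shear f_v = P/L_w = 159×10³ / 390 = 407.7 N/mm (vertical).
Torsion M = P·e = 159×10³ × 110 = 17490000 N·mm.
Critical point at (x, y) = (78.97, 85) from centroid. f_tx = M·y/J = 592.1 N/mm; f_ty = M·x/J = 550.1 N/mm.
Resultant f_max = √[f_tx² + (f_v + f_ty)²] = √[592.1² + (407.7 + 550.1)²] = 1126 N/mm.
Capacity per unit length: φr_n = 0.75 × 0.6 × 550 × (0.707 × 6) = 1050 N/mm.
1126 > 1050 → NOT adequate.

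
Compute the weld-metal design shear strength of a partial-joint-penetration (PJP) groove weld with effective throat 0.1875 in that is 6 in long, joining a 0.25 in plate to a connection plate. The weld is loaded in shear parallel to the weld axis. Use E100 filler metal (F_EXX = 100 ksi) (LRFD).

φR_n ≈ 50.6 kip

Effective throat (given) t_e = 0.1875 in.
A_we = 0.1875 × 6 = 1.125 in².
F_nw = 0.6 F_EXX = 60 ksi.
φR_n = 0.75 × 60 × 1.125 = 50.62 kip.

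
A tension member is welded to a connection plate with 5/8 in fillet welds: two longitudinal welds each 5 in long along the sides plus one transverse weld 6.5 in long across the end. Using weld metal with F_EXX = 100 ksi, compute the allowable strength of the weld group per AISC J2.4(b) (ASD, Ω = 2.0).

R_n/Ω ≈ 242 kips

t_e = 0.707 × 0.625 = 0.4419 in.
R_nwl = 0.6 × 100 × 0.4419 × 10 = 265.1 kips (longitudinal, 2 welds).
R_nwt = 0.6 × 100 × 0.4419 × 6.5 = 172.3 kips (transverse, base value).
(i) R_nwl + R_nwt = 437.5 kips; (ii) 0.85 R_nwl + 1.5 R_nwt = 483.9 kips.
R_n = max = 483.9 kips [governs: (ii)]; R_n/Ω = 241.9 kips.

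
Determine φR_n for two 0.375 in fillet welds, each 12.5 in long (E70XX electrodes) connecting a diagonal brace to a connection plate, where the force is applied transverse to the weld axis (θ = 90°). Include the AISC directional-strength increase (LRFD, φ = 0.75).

E70XX → F_EXX = 70 ksi.
t_e = 0.707 × 0.375 = 0.2651 in; A_we = 0.2651 × 25 = 6.628 in².
Directional factor: 1.0 + 0.5 sin^1.5(90°) = 1.5.
F_nw = 0.6 × 70 × 1.5 = 63 ksi.
φR_n = 0.75 × 63 × 6.628 = 313.2 kips.

φR_n ≈ 313 kips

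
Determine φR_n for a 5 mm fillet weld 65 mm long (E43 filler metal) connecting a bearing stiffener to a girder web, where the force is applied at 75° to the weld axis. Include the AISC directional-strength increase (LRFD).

φR_n ≈ 65.6 kN

E43XX → F_EXX = 430 MPa.
t_e = 0.707 × 5 = 3.535 mm; A_we = 3.535 × 65 = 229.8 mm².
Directional factor: 1.0 + 0.5 sin^1.5(75°) = 1.475.
F_nw = 0.6 × 430 × 1.475 = 380.5 MPa.
φR_n = 0.75 × 380.5 × 229.8 × 10⁻³ = 65.57 kN.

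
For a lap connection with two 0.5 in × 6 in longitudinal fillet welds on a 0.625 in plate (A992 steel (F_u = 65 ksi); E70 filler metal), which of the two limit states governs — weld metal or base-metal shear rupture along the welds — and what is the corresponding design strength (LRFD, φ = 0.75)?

E70XX → F_EXX = 70 ksi.
t_e = 0.707 × 0.5 = 0.3535 in; L = 12 in.
Weld metal: φR_n = 0.75 × 0.6 × 70 × 0.3535 × 12 = 133.6 kips.
Base metal (shear rupture): φR_n = 0.75 × 0.6 × 65 × 0.625 × 12 = 219.4 kips.
Governing: weld metal.

φR_n ≈ 134 kips (weld metal governs)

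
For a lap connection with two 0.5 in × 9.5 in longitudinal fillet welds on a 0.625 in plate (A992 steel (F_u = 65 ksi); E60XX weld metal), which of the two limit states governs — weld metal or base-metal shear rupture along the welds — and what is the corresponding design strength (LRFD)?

φR_n ≈ 181 kip (weld metal governs)

E60XX → F_EXX = 60 ksi.
t_e = 0.707 × 0.5 = 0.3535 in; L = 19 in.
Weld metal: φR_n = 0.75 × 0.6 × 60 × 0.3535 × 19 = 181.3 kip.
Base metal (shear rupture): φR_n = 0.75 × 0.6 × 65 × 0.625 × 19 = 347.3 kip.
Governing: weld metal.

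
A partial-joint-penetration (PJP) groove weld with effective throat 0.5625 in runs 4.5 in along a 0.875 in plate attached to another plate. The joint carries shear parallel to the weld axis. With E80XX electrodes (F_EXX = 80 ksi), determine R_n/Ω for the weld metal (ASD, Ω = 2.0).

R_n/Ω ≈ 60.8 kips

Effective throat (given) t_e = 0.5625 in.
A_we = 0.5625 × 4.5 = 2.531 in².
F_nw = 0.6 F_EXX = 48 ksi.
R_n/Ω = (48 × 2.531) / 2.0 = 60.75 kips.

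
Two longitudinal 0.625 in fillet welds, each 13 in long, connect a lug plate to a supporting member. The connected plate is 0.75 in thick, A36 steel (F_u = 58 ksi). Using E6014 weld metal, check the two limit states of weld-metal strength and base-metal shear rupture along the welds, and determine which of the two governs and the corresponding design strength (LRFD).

φR_n ≈ 310 kips (weld metal governs)

E60XX → F_EXX = 60 ksi.
t_e = 0.707 × 0.625 = 0.4419 in; L = 26 in.
Weld metal: φR_n = 0.75 × 0.6 × 60 × 0.4419 × 26 = 310.2 kips.
Base metal (shear rupture): φR_n = 0.75 × 0.6 × 58 × 0.75 × 26 = 508.9 kips.
Governing: weld metal.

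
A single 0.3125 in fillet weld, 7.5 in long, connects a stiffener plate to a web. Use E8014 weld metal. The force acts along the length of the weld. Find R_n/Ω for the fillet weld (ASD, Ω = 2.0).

E80XX → F_EXX = 80 ksi.
Effective throat t_e = 0.707 × 0.3125 = 0.2209 in.
Total length L = 7.5 in; A_we = 0.2209 × 7.5 = 1.657 in².
F_nw = 0.6 F_EXX = 0.6 × 80 = 48 ksi.
R_n = 48 × 1.657 = 79.54 kip; R_n/Ω = 79.54/2.0 = 39.77 kip.

R_n/Ω ≈ 39.8 kip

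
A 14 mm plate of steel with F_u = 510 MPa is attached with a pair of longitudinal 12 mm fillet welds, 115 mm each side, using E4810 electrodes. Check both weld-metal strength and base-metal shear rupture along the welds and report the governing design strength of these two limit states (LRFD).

E48XX → F_EXX = 480 MPa.
t_e = 0.707 × 12 = 8.484 mm; L = 230 mm.
Weld metal: φR_n = 0.75 × 0.6 × 480 × 8.484 × 230 × 10⁻³ = 421.5 kN.
Base metal (shear rupture): φR_n = 0.75 × 0.6 × 510 × 14 × 230 × 10⁻³ = 739 kN.
Governing: weld metal.

φR_n ≈ 421 kN (weld metal governs)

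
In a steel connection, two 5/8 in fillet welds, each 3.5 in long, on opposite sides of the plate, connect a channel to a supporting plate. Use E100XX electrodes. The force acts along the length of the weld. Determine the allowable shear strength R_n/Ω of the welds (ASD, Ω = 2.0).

E100XX → F_EXX = 100 ksi.
Effective throat t_e = 0.707 × 0.625 = 0.4419 in.
Total length L = 7 in; A_we = 0.4419 × 7 = 3.093 in².
F_nw = 0.6 F_EXX = 0.6 × 100 = 60 ksi.
R_n = 60 × 3.093 = 185.6 kip; R_n/Ω = 185.6/2.0 = 92.79 kip.

R_n/Ω ≈ 92.8 kip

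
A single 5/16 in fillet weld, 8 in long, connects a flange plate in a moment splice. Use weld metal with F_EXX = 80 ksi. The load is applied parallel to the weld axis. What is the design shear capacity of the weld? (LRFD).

Effective throat t_e = 0.707 × 0.3125 = 0.2209 in.
Total length L = 8 in; A_we = 0.2209 × 8 = 1.767 in².
F_nw = 0.6 F_EXX = 0.6 × 80 = 48 ksi.
φR_n = 0.75 × 48 × 1.767 = 63.63 kip.

φR_n ≈ 63.6 kip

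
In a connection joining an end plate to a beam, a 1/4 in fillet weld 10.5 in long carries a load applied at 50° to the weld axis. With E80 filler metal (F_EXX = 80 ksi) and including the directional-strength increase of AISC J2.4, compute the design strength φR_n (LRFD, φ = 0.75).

t_e = 0.707 × 0.25 = 0.1767 in; A_we = 0.1767 × 10.5 = 1.856 in².
Directional factor: 1.0 + 0.5 sin^1.5(50°) = 1.335.
F_nw = 0.6 × 80 × 1.335 = 64.09 ksi.
φR_n = 0.75 × 64.09 × 1.856 = 89.21 kip.

φR_n ≈ 89.2 kip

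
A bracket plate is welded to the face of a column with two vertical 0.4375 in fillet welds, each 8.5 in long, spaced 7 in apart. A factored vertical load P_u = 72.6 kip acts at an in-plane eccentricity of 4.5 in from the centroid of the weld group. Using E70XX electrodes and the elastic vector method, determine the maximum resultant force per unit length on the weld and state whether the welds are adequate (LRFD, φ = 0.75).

E70XX → F_EXX = 70 ksi.
Total weld length L_w = 17 in. Treat welds as unit-width lines.
Polar moment about centroid: J = 2[d³/12 + d(b/2)²] = 2[8.5³/12 + 8.5×3.5²] = 310.6 in³.
Direct shear f_v = P/L_w = 72.6 / 17 = 4.271 kip/in (vertical).
Torsion M = P·e = 72.6 × 4.5 = 326.7 kip·in.
Critical point at (x, y) = (3.5, 4.25) from centroid. f_tx = M·y/J = 4.47 kip/in; f_ty = M·x/J = 3.681 kip/in.
Resultant f_max = √[f_tx² + (f_v + f_ty)²] = √[4.47² + (4.271 + 3.681)²] = 9.122 kip/in.
Capacity per unit length: φr_n = 0.75 × 0.6 × 70 × (0.707 × 0.4375) = 9.743 kip/in.
9.122 ≤ 9.743 → adequate.

f_max ≈ 9.12 kip/in; adequate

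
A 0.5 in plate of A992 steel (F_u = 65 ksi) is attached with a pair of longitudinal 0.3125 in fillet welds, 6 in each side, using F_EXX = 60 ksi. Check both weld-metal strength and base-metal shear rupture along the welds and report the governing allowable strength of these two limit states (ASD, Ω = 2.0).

R_n/Ω ≈ 47.7 kips (weld metal governs)

t_e = 0.707 × 0.3125 = 0.2209 in; L = 12 in.
Weld metal: R_n/Ω = (1/2.0) × 0.6 × 60 × 0.2209 × 12 = 47.72 kips.
Base metal (shear rupture): R_n/Ω = (1/2.0) × 0.6 × 65 × 0.5 × 12 = 117 kips.
Governing: weld metal.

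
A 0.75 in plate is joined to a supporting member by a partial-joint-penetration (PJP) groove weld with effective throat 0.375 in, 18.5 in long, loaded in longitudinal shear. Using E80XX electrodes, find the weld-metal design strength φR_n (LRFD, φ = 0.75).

φR_n ≈ 250 kips

E80XX → F_EXX = 80 ksi.
Effective throat (given) t_e = 0.375 in.
A_we = 0.375 × 18.5 = 6.938 in².
F_nw = 0.6 F_EXX = 48 ksi.
φR_n = 0.75 × 48 × 6.938 = 249.8 kips.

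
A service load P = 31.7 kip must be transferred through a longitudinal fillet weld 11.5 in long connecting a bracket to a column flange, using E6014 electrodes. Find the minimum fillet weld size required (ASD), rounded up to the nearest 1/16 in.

E60XX → F_EXX = 60 ksi.
Total weld length L = 11.5 in.
Required throat t_e = P × Ω / (0.6 F_EXX × L) = 31.7 × 2.0 / (0.6 × 60 × 11.5) = 0.1531 in.
Required leg w = t_e / 0.707 = 0.2166 in → use 1/4 in.

w = 1/4 in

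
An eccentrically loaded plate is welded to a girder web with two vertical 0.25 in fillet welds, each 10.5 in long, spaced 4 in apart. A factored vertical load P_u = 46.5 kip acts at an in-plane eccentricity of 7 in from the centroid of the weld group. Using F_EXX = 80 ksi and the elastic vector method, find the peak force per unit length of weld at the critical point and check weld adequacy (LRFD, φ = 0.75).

Total weld length L_w = 21 in. Treat welds as unit-width lines.
Polar moment about centroid: J = 2[d³/12 + d(b/2)²] = 2[10.5³/12 + 10.5×2²] = 276.9 in³.
Direct shear f_v = P/L_w = 46.5 / 21 = 2.214 kip/in (vertical).
Torsion M = P·e = 46.5 × 7 = 325.5 kip·in.
Critical point at (x, y) = (2, 5.25) from centroid. f_tx = M·y/J = 6.171 kip/in; f_ty = M·x/J = 2.351 kip/in.
Resultant f_max = √[f_tx² + (f_v + f_ty)²] = √[6.171² + (2.214 + 2.351)²] = 7.676 kip/in.
Capacity per unit length: φr_n = 0.75 × 0.6 × 80 × (0.707 × 0.25) = 6.363 kip/in.
7.676 > 6.363 → NOT adequate.

f_max ≈ 7.68 kip/in; NOT adequate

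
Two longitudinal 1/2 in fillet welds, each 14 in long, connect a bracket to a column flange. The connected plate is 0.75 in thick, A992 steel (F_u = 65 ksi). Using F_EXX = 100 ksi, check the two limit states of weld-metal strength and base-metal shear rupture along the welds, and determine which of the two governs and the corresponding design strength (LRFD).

φR_n ≈ 445 kips (weld metal governs)

t_e = 0.707 × 0.5 = 0.3535 in; L = 28 in.
Weld metal: φR_n = 0.75 × 0.6 × 100 × 0.3535 × 28 = 445.4 kips.
Base metal (shear rupture): φR_n = 0.75 × 0.6 × 65 × 0.75 × 28 = 614.2 kips.
Governing: weld metal.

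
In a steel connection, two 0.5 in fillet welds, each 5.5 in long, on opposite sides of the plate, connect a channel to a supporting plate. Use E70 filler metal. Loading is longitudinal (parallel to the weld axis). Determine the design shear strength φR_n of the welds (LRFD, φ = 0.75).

φR_n ≈ 122 kip

E70XX → F_EXX = 70 ksi.
Effective throat t_e = 0.707 × 0.5 = 0.3535 in.
Total length L = 11 in; A_we = 0.3535 × 11 = 3.888 in².
F_nw = 0.6 F_EXX = 0.6 × 70 = 42 ksi.
φR_n = 0.75 × 42 × 3.888 = 122.5 kip.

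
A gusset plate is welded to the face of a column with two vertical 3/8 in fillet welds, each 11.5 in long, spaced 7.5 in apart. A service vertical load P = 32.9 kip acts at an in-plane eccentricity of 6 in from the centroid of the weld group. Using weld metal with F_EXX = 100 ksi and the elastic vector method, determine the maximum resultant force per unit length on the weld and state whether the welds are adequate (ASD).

Total weld length L_w = 23 in. Treat welds as unit-width lines.
Polar moment about centroid: J = 2[d³/12 + d(b/2)²] = 2[11.5³/12 + 11.5×3.75²] = 576.9 in³.
Direct shear f_v = P/L_w = 32.9 / 23 = 1.43 kip/in (vertical).
Torsion M = P·e = 32.9 × 6 = 197.4 kip·in.
Critical point at (x, y) = (3.75, 5.75) from centroid. f_tx = M·y/J = 1.967 kip/in; f_ty = M·x/J = 1.283 kip/in.
Resultant f_max = √[f_tx² + (f_v + f_ty)²] = √[1.967² + (1.43 + 1.283)²] = 3.352 kip/in.
Capacity per unit length: r_n/Ω = (1/2.0) × 0.6 × 100 × (0.707 × 0.375) = 7.954 kip/in.
3.352 ≤ 7.954 → adequate.

f_max ≈ 3.35 kip/in; adequate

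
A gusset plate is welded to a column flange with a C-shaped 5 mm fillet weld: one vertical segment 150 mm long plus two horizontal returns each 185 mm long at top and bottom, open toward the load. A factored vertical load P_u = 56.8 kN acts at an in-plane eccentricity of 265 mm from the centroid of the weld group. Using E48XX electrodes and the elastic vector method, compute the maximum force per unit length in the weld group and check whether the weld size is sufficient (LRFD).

f_max ≈ 585 N/mm; adequate

E48XX → F_EXX = 480 MPa.
Total weld length L_w = 520 mm. Treat welds as unit-width lines.
Centroid: x̄ = 2×185×92.5 / 520 = 65.82 mm from the vertical weld.
Polar moment about centroid: J = I_x + I_y = [150³/12 + 2×185×75²] + [150×65.82² + 2(185³/12 + 185×26.68²)] = 4331000 mm³.
Direct shear f_v = P/L_w = 56.8×10³ / 520 = 109.2 N/mm (vertical).
Torsion M = P·e = 56.8×10³ × 265 = 15052000 N·mm.
Critical point at (x, y) = (119.2, 75) from centroid. f_tx = M·y/J = 260.7 N/mm; f_ty = M·x/J = 414.2 N/mm.
Resultant f_max = √[f_tx² + (f_v + f_ty)²] = √[260.7² + (109.2 + 414.2)²] = 584.7 N/mm.
Capacity per unit length: φr_n = 0.75 × 0.6 × 480 × (0.707 × 5) = 763.6 N/mm.
584.7 ≤ 763.6 → adequate.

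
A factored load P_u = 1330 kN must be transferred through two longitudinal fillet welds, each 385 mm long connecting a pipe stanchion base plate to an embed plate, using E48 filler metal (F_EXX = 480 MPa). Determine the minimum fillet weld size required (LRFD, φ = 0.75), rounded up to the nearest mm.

Total weld length L = 770 mm.
Required throat t_e = P_u / (φ × 0.6 F_EXX × L) = 1330 / (0.75 × 0.6 × 480 × 770 × 10⁻³) = 7.997 mm.
Required leg w = t_e / 0.707 = 11.31 mm → use 12 mm.

w = 12 mm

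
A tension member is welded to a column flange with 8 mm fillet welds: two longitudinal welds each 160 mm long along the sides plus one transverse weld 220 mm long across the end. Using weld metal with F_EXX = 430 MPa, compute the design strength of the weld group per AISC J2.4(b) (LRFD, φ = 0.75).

φR_n ≈ 659 kN

t_e = 0.707 × 8 = 5.656 mm.
R_nwl = 0.6 × 430 × 5.656 × 320 × 10⁻³ = 467 kN (longitudinal, 2 welds).
R_nwt = 0.6 × 430 × 5.656 × 220 × 10⁻³ = 321 kN (transverse, base value).
(i) R_nwl + R_nwt = 788 kN; (ii) 0.85 R_nwl + 1.5 R_nwt = 878.5 kN.
R_n = max = 878.5 kN [governs: (ii)]; φR_n = 658.9 kN.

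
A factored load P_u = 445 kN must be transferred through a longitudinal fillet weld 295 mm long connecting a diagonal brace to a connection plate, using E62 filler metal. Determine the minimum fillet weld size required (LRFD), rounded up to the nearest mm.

w = 8 mm

E62XX → F_EXX = 620 MPa.
Total weld length L = 295 mm.
Required throat t_e = P_u / (φ × 0.6 F_EXX × L) = 445 / (0.75 × 0.6 × 620 × 295 × 10⁻³) = 5.407 mm.
Required leg w = t_e / 0.707 = 7.647 mm → use 8 mm.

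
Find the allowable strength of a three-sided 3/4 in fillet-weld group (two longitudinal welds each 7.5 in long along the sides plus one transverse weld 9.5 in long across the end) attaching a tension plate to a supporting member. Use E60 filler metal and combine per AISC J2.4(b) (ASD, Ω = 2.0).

E60XX → F_EXX = 60 ksi.
t_e = 0.707 × 0.75 = 0.5302 in.
R_nwl = 0.6 × 60 × 0.5302 × 15 = 286.3 kips (longitudinal, 2 welds).
R_nwt = 0.6 × 60 × 0.5302 × 9.5 = 181.3 kips (transverse, base value).
(i) R_nwl + R_nwt = 467.7 kips; (ii) 0.85 R_nwl + 1.5 R_nwt = 515.4 kips.
R_n = max = 515.4 kips [governs: (ii)]; R_n/Ω = 257.7 kips.

R_n/Ω ≈ 258 kips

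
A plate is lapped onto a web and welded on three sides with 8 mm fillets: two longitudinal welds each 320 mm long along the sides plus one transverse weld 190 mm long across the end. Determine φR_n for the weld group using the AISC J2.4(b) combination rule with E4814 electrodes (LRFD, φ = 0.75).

E48XX → F_EXX = 480 MPa.
t_e = 0.707 × 8 = 5.656 mm.
R_nwl = 0.6 × 480 × 5.656 × 640 × 10⁻³ = 1043 kN (longitudinal, 2 welds).
R_nwt = 0.6 × 480 × 5.656 × 190 × 10⁻³ = 309.5 kN (transverse, base value).
(i) R_nwl + R_nwt = 1352 kN; (ii) 0.85 R_nwl + 1.5 R_nwt = 1350 kN.
R_n = max = 1352 kN [governs: (i)]; φR_n = 1014 kN.

φR_n ≈ 1010 kN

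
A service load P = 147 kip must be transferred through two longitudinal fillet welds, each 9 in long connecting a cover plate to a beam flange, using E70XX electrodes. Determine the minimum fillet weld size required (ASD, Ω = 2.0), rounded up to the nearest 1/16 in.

E70XX → F_EXX = 70 ksi.
Total weld length L = 18 in.
Required throat t_e = P × Ω / (0.6 F_EXX × L) = 147 × 2.0 / (0.6 × 70 × 18) = 0.3889 in.
Required leg w = t_e / 0.707 = 0.5501 in → use 9/16 in.

w = 9/16 in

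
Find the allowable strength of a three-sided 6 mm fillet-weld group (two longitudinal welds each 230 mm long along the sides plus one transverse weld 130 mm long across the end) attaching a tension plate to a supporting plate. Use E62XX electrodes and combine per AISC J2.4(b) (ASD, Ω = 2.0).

E62XX → F_EXX = 620 MPa.
t_e = 0.707 × 6 = 4.242 mm.
R_nwl = 0.6 × 620 × 4.242 × 460 × 10⁻³ = 725.9 kN (longitudinal, 2 welds).
R_nwt = 0.6 × 620 × 4.242 × 130 × 10⁻³ = 205.1 kN (transverse, base value).
(i) R_nwl + R_nwt = 931 kN; (ii) 0.85 R_nwl + 1.5 R_nwt = 924.7 kN.
R_n = max = 931 kN [governs: (i)]; R_n/Ω = 465.5 kN.

R_n/Ω ≈ 466 kN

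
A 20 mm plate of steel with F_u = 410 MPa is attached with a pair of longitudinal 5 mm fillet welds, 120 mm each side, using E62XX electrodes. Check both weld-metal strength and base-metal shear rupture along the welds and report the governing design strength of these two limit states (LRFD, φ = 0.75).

φR_n ≈ 237 kN (weld metal governs)

E62XX → F_EXX = 620 MPa.
t_e = 0.707 × 5 = 3.535 mm; L = 240 mm.
Weld metal: φR_n = 0.75 × 0.6 × 620 × 3.535 × 240 × 10⁻³ = 236.7 kN.
Base metal (shear rupture): φR_n = 0.75 × 0.6 × 410 × 20 × 240 × 10⁻³ = 885.6 kN.
Governing: weld metal.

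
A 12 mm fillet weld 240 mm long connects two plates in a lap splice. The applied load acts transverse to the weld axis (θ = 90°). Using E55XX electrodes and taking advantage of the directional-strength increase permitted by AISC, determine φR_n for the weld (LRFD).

E55XX → F_EXX = 550 MPa.
t_e = 0.707 × 12 = 8.484 mm; A_we = 8.484 × 240 = 2036 mm².
Directional factor: 1.0 + 0.5 sin^1.5(90°) = 1.5.
F_nw = 0.6 × 550 × 1.5 = 495 MPa.
φR_n = 0.75 × 495 × 2036 × 10⁻³ = 755.9 kN.

φR_n ≈ 756 kN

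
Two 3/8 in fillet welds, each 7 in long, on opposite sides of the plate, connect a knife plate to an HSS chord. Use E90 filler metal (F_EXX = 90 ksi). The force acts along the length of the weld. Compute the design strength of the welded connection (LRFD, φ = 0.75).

Effective throat t_e = 0.707 × 0.375 = 0.2651 in.
Total length L = 14 in; A_we = 0.2651 × 14 = 3.712 in².
F_nw = 0.6 F_EXX = 0.6 × 90 = 54 ksi.
φR_n = 0.75 × 54 × 3.712 = 150.3 kips.

φR_n ≈ 150 kips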